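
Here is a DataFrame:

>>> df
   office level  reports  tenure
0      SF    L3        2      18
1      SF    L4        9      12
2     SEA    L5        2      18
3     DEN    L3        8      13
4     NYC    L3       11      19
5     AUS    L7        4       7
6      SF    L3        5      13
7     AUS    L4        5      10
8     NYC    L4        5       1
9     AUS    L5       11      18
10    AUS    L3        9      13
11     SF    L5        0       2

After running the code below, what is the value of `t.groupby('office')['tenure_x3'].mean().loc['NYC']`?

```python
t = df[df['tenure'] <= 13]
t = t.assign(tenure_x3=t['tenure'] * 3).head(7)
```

3.0

filter rows where tenure <= 13:
   office level  reports  tenure
1      SF    L4        9      12
3     DEN    L3        8      13
5     AUS    L7        4       7
6      SF    L3        5      13
7     AUS    L4        5      10
8     NYC    L4        5       1
10    AUS    L3        9      13
11     SF    L5        0       2
add column tenure_x3 = t['tenure'] * 3:
   office level  reports  tenure  tenure_x3
1      SF    L4        9      12         36
3     DEN    L3        8      13         39
5     AUS    L7        4       7         21
6      SF    L3        5      13         39
7     AUS    L4        5      10         30
8     NYC    L4        5       1          3
10    AUS    L3        9      13         39
11     SF    L5        0       2          6
take first 7 rows:
   office level  reports  tenure  tenure_x3
1      SF    L4        9      12         36
3     DEN    L3        8      13         39
5     AUS    L7        4       7         21
6      SF    L3        5      13         39
7     AUS    L4        5      10         30
8     NYC    L4        5       1          3
10    AUS    L3        9      13         39
group by office, mean of tenure_x3:
office
AUS    30.0
DEN    39.0
NYC     3.0
SF     37.5
Name: tenure_x3, dtype: float64
The value at index 'NYC' is 3.0.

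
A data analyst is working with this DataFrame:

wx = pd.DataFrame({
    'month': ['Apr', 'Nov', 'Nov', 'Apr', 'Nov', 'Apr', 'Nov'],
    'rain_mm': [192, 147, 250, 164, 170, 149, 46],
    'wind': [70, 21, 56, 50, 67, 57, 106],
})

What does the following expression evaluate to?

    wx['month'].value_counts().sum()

value_counts of month:
month
Nov    4
Apr    3
Name: count, dtype: int64
So sum() = 7.

7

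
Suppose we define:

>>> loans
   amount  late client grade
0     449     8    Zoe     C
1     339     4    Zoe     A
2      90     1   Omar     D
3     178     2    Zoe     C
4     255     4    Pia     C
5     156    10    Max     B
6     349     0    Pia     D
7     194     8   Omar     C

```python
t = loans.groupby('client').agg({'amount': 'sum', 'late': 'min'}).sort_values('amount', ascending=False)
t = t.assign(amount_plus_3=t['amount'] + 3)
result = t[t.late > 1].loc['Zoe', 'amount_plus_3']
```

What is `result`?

group by client: sum(amount), min(late):
        amount  late
client              
Max        156    10
Omar       284     1
Pia        604     0
Zoe        966     2
sort by amount descending:
        amount  late
client              
Zoe        966     2
Pia        604     0
Omar       284     1
Max        156    10
add column amount_plus_3 = t['amount'] + 3:
        amount  late  amount_plus_3
client                             
Zoe        966     2            969
Pia        604     0            607
Omar       284     1            287
Max        156    10            159
filter rows where late > 1:
        amount  late  amount_plus_3
client                             
Zoe        966     2            969
Max        156    10            159
So loc['Zoe', 'amount_plus_3'] = 969.

969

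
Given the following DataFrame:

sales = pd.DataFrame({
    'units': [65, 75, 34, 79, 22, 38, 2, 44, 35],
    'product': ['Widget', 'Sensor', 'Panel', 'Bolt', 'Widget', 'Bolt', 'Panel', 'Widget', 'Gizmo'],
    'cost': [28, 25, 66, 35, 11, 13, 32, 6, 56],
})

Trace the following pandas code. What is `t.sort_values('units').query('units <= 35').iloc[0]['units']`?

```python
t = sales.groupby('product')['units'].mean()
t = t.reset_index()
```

group by product, mean of units:
product
Bolt      58.500000
Gizmo     35.000000
Panel     18.000000
Sensor    75.000000
Widget    43.666667
Name: units, dtype: float64
reset_index():
  product      units
0    Bolt  58.500000
1   Gizmo  35.000000
2   Panel  18.000000
3  Sensor  75.000000
4  Widget  43.666667
sort by units:
  product      units
2   Panel  18.000000
1   Gizmo  35.000000
4  Widget  43.666667
0    Bolt  58.500000
3  Sensor  75.000000
filter rows where units <= 35:
  product  units
2   Panel   18.0
1   Gizmo   35.0
Hence 18.0.

18.0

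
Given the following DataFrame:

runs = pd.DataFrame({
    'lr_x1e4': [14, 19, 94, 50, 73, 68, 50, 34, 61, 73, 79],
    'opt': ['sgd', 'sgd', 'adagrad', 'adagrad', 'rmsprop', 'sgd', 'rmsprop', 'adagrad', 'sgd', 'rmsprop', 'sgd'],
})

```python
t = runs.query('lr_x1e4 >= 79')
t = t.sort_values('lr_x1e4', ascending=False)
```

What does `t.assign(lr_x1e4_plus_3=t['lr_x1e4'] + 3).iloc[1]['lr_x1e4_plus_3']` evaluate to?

82

filter rows where lr_x1e4 >= 79:
    lr_x1e4      opt
2        94  adagrad
10       79      sgd
sort by lr_x1e4 descending:
    lr_x1e4      opt
2        94  adagrad
10       79      sgd
add column lr_x1e4_plus_3 = t['lr_x1e4'] + 3:
    lr_x1e4      opt  lr_x1e4_plus_3
2        94  adagrad              97
10       79      sgd              82
Reading off the value at position 1, column 'lr_x1e4_plus_3', we get 82.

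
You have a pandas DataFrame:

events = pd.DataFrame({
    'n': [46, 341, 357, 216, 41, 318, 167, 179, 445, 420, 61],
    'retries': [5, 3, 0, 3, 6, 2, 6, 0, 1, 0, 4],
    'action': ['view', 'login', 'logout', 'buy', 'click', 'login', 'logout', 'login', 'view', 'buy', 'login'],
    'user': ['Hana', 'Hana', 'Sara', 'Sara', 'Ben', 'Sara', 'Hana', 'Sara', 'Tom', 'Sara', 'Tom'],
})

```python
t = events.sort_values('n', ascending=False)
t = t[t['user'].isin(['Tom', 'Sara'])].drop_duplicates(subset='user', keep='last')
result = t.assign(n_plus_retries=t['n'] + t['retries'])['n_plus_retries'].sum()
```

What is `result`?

sort by n descending:
      n  retries  action  user
8   445        1    view   Tom
9   420        0     buy  Sara
2   357        0  logout  Sara
1   341        3   login  Hana
5   318        2   login  Sara
3   216        3     buy  Sara
7   179        0   login  Sara
6   167        6  logout  Hana
10   61        4   login   Tom
0    46        5    view  Hana
4    41        6   click   Ben
filter rows where user in ['Tom', 'Sara']:
      n  retries  action  user
8   445        1    view   Tom
9   420        0     buy  Sara
2   357        0  logout  Sara
5   318        2   login  Sara
3   216        3     buy  Sara
7   179        0   login  Sara
10   61        4   login   Tom
drop duplicate user (keep=last):
      n  retries action  user
7   179        0  login  Sara
10   61        4  login   Tom
add column n_plus_retries = t['n'] + t['retries']:
      n  retries action  user  n_plus_retries
7   179        0  login  Sara             179
10   61        4  login   Tom              65

244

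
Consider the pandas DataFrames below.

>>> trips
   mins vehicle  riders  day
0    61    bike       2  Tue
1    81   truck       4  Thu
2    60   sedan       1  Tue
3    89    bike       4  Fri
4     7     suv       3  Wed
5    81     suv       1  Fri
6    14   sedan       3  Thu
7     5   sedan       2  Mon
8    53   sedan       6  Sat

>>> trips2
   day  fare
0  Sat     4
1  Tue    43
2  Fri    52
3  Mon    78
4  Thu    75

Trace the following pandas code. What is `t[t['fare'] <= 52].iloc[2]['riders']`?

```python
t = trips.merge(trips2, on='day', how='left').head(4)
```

merge on 'day' (how='left') → 9 rows:
   mins vehicle  riders  day  fare
0    61    bike       2  Tue  43.0
1    81   truck       4  Thu  75.0
2    60   sedan       1  Tue  43.0
3    89    bike       4  Fri  52.0
4     7     suv       3  Wed   NaN
5    81     suv       1  Fri  52.0
6    14   sedan       3  Thu  75.0
7     5   sedan       2  Mon  78.0
8    53   sedan       6  Sat   4.0
take first 4 rows:
   mins vehicle  riders  day  fare
0    61    bike       2  Tue  43.0
1    81   truck       4  Thu  75.0
2    60   sedan       1  Tue  43.0
3    89    bike       4  Fri  52.0
filter rows where fare <= 52:
   mins vehicle  riders  day  fare
0    61    bike       2  Tue  43.0
2    60   sedan       1  Tue  43.0
3    89    bike       4  Fri  52.0
Hence 4.

4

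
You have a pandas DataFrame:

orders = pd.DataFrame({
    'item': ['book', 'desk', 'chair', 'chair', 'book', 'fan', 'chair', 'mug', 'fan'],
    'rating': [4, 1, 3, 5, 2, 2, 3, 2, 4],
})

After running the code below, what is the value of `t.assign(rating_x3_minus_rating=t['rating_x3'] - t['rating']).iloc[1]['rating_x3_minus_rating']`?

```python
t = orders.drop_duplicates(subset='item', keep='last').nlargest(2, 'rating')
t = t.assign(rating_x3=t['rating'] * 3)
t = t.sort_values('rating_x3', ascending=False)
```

6

drop duplicate item (keep=last):
    item  rating
1   desk       1
4   book       2
6  chair       3
7    mug       2
8    fan       4
take 2 rows with largest rating:
    item  rating
8    fan       4
6  chair       3
add column rating_x3 = t['rating'] * 3:
    item  rating  rating_x3
8    fan       4         12
6  chair       3          9
sort by rating_x3 descending:
    item  rating  rating_x3
8    fan       4         12
6  chair       3          9
add column rating_x3_minus_rating = t['rating_x3'] - t['rating']:
    item  rating  rating_x3  rating_x3_minus_rating
8    fan       4         12                       8
6  chair       3          9                       6
Finally, value at position 1, column 'rating_x3_minus_rating' = 6.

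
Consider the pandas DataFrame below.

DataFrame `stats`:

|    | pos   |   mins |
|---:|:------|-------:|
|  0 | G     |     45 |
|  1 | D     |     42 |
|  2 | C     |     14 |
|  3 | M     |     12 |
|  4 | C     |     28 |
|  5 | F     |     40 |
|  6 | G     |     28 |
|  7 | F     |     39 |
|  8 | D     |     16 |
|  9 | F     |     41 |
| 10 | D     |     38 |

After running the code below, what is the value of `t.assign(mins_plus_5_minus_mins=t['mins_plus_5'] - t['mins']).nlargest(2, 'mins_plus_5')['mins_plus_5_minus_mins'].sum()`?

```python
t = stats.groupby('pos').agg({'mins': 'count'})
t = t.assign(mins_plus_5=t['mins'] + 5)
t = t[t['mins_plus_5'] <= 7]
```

group by pos, count of mins:
     mins
pos      
C       2
D       3
F       3
G       2
M       1
add column mins_plus_5 = t['mins'] + 5:
     mins  mins_plus_5
pos                   
C       2            7
D       3            8
F       3            8
G       2            7
M       1            6
filter rows where mins_plus_5 <= 7:
     mins  mins_plus_5
pos                   
C       2            7
G       2            7
M       1            6
add column mins_plus_5_minus_mins = t['mins_plus_5'] - t['mins']:
     mins  mins_plus_5  mins_plus_5_minus_mins
pos                                           
C       2            7                       5
G       2            7                       5
M       1            6                       5
take 2 rows with largest mins_plus_5:
     mins  mins_plus_5  mins_plus_5_minus_mins
pos                                           
C       2            7                       5
G       2            7                       5
Reading off the sum of column 'mins_plus_5_minus_mins', we get 10.

10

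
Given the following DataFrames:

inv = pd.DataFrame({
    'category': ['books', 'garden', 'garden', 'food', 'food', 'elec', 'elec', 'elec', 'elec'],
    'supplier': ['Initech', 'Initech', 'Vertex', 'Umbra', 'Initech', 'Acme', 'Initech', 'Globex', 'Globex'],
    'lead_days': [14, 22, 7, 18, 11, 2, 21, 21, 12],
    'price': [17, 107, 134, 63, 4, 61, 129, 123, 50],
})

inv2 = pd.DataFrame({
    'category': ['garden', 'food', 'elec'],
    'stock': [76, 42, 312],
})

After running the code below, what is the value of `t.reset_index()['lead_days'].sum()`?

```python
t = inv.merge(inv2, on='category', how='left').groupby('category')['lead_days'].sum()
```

128

merge on 'category' (how='left') → 9 rows:
  category supplier  lead_days  price  stock
0    books  Initech         14     17    NaN
1   garden  Initech         22    107   76.0
2   garden   Vertex          7    134   76.0
3     food    Umbra         18     63   42.0
4     food  Initech         11      4   42.0
5     elec     Acme          2     61  312.0
6     elec  Initech         21    129  312.0
7     elec   Globex         21    123  312.0
8     elec   Globex         12     50  312.0
group by category, sum of lead_days:
category
books     14
elec      56
food      29
garden    29
Name: lead_days, dtype: int64
reset_index():
  category  lead_days
0    books         14
1     elec         56
2     food         29
3   garden         29
Reading off the sum of column 'lead_days', we get 128.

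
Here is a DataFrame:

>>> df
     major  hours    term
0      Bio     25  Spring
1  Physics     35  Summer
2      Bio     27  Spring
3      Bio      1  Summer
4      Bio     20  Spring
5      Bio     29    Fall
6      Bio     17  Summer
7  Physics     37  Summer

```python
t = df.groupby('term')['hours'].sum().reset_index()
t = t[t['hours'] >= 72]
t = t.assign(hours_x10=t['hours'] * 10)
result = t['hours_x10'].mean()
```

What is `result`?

group by term, sum of hours:
term
Fall      29
Spring    72
Summer    90
Name: hours, dtype: int64
reset_index():
     term  hours
0    Fall     29
1  Spring     72
2  Summer     90
filter rows where hours >= 72:
     term  hours
1  Spring     72
2  Summer     90
add column hours_x10 = t['hours'] * 10:
     term  hours  hours_x10
1  Spring     72        720
2  Summer     90        900
Taking the mean of column 'hours_x10' gives 810.0.

810.0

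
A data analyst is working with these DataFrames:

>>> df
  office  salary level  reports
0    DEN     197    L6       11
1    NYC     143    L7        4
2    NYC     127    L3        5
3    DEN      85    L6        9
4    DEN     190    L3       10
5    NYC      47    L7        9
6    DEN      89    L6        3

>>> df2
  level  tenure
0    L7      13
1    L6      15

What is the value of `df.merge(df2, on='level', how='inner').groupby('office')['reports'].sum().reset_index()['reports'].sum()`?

36

merge on 'level' (how='inner') → 5 rows:
  office  salary level  reports  tenure
0    DEN     197    L6       11      15
1    NYC     143    L7        4      13
2    DEN      85    L6        9      15
3    NYC      47    L7        9      13
4    DEN      89    L6        3      15
group by office, sum of reports:
office
DEN    23
NYC    13
Name: reports, dtype: int64
reset_index():
  office  reports
0    DEN       23
1    NYC       13
sum of column 'reports' → 36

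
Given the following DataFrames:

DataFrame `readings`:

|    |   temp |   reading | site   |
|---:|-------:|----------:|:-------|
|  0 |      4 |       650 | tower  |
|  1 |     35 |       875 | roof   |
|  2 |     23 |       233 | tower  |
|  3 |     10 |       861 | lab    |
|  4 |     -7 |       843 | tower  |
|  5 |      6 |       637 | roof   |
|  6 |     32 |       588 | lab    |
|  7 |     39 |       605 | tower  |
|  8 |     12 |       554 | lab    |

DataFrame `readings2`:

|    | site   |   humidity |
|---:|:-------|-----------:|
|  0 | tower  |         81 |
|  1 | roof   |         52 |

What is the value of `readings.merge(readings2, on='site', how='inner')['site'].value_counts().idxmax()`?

merge on 'site' (how='inner') → 6 rows:
   temp  reading   site  humidity
0     4      650  tower        81
1    35      875   roof        52
2    23      233  tower        81
3    -7      843  tower        81
4     6      637   roof        52
5    39      605  tower        81
value_counts of site:
site
tower    4
roof     2
Name: count, dtype: int64
Hence tower.

tower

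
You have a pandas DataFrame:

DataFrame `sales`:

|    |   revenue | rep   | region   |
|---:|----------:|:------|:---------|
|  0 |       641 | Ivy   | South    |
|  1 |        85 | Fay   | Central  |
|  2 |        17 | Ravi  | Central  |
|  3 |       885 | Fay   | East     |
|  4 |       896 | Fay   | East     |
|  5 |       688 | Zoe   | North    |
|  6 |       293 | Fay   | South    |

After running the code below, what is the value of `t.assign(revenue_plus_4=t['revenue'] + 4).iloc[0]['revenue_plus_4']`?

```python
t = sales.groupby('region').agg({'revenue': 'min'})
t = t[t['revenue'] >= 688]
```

889

group by region, min of revenue:
         revenue
region          
Central       17
East         885
North        688
South        293
filter rows where revenue >= 688:
        revenue
region         
East        885
North       688
add column revenue_plus_4 = t['revenue'] + 4:
        revenue  revenue_plus_4
region                         
East        885             889
North       688             692
value at position 0, column 'revenue_plus_4' → 889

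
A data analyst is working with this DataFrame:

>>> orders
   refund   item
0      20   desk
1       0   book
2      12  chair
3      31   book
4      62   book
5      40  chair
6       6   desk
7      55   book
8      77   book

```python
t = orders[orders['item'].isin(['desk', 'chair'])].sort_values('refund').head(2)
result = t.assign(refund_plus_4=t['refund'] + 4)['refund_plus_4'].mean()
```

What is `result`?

13.0

filter rows where item in ['desk', 'chair']:
   refund   item
0      20   desk
2      12  chair
5      40  chair
6       6   desk
sort by refund:
   refund   item
6       6   desk
2      12  chair
0      20   desk
5      40  chair
take first 2 rows:
   refund   item
6       6   desk
2      12  chair
add column refund_plus_4 = t['refund'] + 4:
   refund   item  refund_plus_4
6       6   desk             10
2      12  chair             16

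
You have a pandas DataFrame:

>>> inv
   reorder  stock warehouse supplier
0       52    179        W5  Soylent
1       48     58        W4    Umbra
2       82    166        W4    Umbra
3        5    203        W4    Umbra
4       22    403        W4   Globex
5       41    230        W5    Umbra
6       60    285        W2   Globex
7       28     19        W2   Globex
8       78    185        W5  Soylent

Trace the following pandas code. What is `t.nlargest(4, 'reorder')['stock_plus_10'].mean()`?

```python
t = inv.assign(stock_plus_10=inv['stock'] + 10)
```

add column stock_plus_10 = inv['stock'] + 10:
   reorder  stock warehouse supplier  stock_plus_10
0       52    179        W5  Soylent            189
1       48     58        W4    Umbra             68
2       82    166        W4    Umbra            176
3        5    203        W4    Umbra            213
4       22    403        W4   Globex            413
5       41    230        W5    Umbra            240
6       60    285        W2   Globex            295
7       28     19        W2   Globex             29
8       78    185        W5  Soylent            195
take 4 rows with largest reorder:
   reorder  stock warehouse supplier  stock_plus_10
2       82    166        W4    Umbra            176
8       78    185        W5  Soylent            195
6       60    285        W2   Globex            295
0       52    179        W5  Soylent            189
So mean() = 213.75.

213.75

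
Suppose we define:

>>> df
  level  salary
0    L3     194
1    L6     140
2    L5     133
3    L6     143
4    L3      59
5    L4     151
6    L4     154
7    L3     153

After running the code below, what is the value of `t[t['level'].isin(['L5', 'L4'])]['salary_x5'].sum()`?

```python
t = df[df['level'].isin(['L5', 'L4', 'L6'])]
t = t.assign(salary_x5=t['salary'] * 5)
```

2190

filter rows where level in ['L5', 'L4', 'L6']:
  level  salary
1    L6     140
2    L5     133
3    L6     143
5    L4     151
6    L4     154
add column salary_x5 = t['salary'] * 5:
  level  salary  salary_x5
1    L6     140        700
2    L5     133        665
3    L6     143        715
5    L4     151        755
6    L4     154        770
filter rows where level in ['L5', 'L4']:
  level  salary  salary_x5
2    L5     133        665
5    L4     151        755
6    L4     154        770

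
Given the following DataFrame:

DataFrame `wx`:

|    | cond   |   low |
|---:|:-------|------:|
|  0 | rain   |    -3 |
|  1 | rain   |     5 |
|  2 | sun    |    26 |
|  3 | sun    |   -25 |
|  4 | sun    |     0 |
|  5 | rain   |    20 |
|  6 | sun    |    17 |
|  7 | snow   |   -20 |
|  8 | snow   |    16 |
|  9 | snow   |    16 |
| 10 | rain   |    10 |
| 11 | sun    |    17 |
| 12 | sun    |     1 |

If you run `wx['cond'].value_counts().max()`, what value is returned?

6

value_counts of cond:
cond
sun     6
rain    4
snow    3
Name: count, dtype: int64
Hence 6.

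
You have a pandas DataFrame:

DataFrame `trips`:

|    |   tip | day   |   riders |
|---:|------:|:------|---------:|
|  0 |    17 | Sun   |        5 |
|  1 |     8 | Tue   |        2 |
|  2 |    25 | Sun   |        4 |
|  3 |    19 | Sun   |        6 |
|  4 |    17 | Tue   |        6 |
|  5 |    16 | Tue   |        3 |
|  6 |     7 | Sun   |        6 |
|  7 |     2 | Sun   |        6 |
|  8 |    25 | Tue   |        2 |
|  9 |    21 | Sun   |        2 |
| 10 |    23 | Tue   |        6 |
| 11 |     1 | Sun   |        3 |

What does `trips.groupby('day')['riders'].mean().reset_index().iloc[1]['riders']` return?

3.8

group by day, mean of riders:
day
Sun    4.571429
Tue    3.800000
Name: riders, dtype: float64
reset_index():
   day    riders
0  Sun  4.571429
1  Tue  3.800000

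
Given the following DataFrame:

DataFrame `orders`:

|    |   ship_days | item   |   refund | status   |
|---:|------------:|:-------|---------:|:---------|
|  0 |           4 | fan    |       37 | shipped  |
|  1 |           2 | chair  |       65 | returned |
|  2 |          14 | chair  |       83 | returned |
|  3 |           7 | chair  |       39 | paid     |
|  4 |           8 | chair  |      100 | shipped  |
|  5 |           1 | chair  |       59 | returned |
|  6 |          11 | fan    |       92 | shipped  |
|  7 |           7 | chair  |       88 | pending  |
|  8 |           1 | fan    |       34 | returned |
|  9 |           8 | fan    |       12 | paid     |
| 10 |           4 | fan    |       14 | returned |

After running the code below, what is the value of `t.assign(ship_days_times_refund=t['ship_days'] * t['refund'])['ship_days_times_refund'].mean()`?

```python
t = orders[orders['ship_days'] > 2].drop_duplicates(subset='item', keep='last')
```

filter rows where ship_days > 2:
    ship_days   item  refund    status
0           4    fan      37   shipped
2          14  chair      83  returned
3           7  chair      39      paid
4           8  chair     100   shipped
6          11    fan      92   shipped
7           7  chair      88   pending
9           8    fan      12      paid
10          4    fan      14  returned
drop duplicate item (keep=last):
    ship_days   item  refund    status
7           7  chair      88   pending
10          4    fan      14  returned
add column ship_days_times_refund = t['ship_days'] * t['refund']:
    ship_days   item  refund    status  ship_days_times_refund
7           7  chair      88   pending                     616
10          4    fan      14  returned                      56
The mean of column 'ship_days_times_refund' is 336.0.

336.0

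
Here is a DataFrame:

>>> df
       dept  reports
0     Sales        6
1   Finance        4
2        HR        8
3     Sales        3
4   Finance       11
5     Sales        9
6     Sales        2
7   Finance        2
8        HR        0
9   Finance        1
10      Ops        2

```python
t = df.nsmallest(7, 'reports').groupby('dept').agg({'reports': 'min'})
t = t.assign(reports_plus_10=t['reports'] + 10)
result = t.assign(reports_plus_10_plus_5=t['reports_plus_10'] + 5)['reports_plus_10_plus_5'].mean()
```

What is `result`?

take 7 rows with smallest reports:
       dept  reports
8        HR        0
9   Finance        1
6     Sales        2
7   Finance        2
10      Ops        2
3     Sales        3
1   Finance        4
group by dept, min of reports:
         reports
dept            
Finance        1
HR             0
Ops            2
Sales          2
add column reports_plus_10 = t['reports'] + 10:
         reports  reports_plus_10
dept                             
Finance        1               11
HR             0               10
Ops            2               12
Sales          2               12
add column reports_plus_10_plus_5 = t['reports_plus_10'] + 5:
         reports  reports_plus_10  reports_plus_10_plus_5
dept                                                     
Finance        1               11                      16
HR             0               10                      15
Ops            2               12                      17
Sales          2               12                      17
mean of column 'reports_plus_10_plus_5' → 16.25

16.25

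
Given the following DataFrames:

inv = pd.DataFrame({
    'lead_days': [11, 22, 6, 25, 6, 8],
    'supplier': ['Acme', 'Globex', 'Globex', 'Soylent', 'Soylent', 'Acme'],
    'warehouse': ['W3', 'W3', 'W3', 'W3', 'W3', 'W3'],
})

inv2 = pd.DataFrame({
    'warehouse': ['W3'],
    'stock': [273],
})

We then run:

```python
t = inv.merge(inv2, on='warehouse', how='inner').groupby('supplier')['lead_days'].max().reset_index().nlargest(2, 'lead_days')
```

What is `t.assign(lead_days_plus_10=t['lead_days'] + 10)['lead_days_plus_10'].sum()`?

67

merge on 'warehouse' (how='inner') → 6 rows:
   lead_days supplier warehouse  stock
0         11     Acme        W3    273
1         22   Globex        W3    273
2          6   Globex        W3    273
3         25  Soylent        W3    273
4          6  Soylent        W3    273
5          8     Acme        W3    273
group by supplier, max of lead_days:
supplier
Acme       11
Globex     22
Soylent    25
Name: lead_days, dtype: int64
reset_index():
  supplier  lead_days
0     Acme         11
1   Globex         22
2  Soylent         25
take 2 rows with largest lead_days:
  supplier  lead_days
2  Soylent         25
1   Globex         22
add column lead_days_plus_10 = t['lead_days'] + 10:
  supplier  lead_days  lead_days_plus_10
2  Soylent         25                 35
1   Globex         22                 32
Hence 67.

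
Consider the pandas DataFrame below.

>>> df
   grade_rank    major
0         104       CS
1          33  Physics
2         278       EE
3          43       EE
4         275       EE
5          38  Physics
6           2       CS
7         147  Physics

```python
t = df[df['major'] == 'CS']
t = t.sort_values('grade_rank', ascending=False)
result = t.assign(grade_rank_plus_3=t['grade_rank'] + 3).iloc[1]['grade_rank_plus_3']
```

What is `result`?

5

filter rows where major == 'CS':
   grade_rank major
0         104    CS
6           2    CS
sort by grade_rank descending:
   grade_rank major
0         104    CS
6           2    CS
add column grade_rank_plus_3 = t['grade_rank'] + 3:
   grade_rank major  grade_rank_plus_3
0         104    CS                107
6           2    CS                  5
The value at position 1, column 'grade_rank_plus_3' is 5.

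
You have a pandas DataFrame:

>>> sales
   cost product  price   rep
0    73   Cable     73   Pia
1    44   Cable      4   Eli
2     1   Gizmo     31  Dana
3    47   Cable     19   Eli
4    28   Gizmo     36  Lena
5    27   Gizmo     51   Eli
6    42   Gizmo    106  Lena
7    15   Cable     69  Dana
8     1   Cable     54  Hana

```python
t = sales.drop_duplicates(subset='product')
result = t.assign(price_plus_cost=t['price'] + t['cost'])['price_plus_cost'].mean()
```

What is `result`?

89.0

drop duplicate product (keep=first):
   cost product  price   rep
0    73   Cable     73   Pia
2     1   Gizmo     31  Dana
add column price_plus_cost = t['price'] + t['cost']:
   cost product  price   rep  price_plus_cost
0    73   Cable     73   Pia              146
2     1   Gizmo     31  Dana               32
Hence 89.0.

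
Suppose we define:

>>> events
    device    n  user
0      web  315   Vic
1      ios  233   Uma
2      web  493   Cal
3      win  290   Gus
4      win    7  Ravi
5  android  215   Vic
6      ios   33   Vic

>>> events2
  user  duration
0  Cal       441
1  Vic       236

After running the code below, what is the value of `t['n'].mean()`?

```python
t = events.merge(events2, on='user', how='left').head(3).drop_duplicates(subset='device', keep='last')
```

merge on 'user' (how='left') → 7 rows:
    device    n  user  duration
0      web  315   Vic     236.0
1      ios  233   Uma       NaN
2      web  493   Cal     441.0
3      win  290   Gus       NaN
4      win    7  Ravi       NaN
5  android  215   Vic     236.0
6      ios   33   Vic     236.0
take first 3 rows:
  device    n user  duration
0    web  315  Vic     236.0
1    ios  233  Uma       NaN
2    web  493  Cal     441.0
drop duplicate device (keep=last):
  device    n user  duration
1    ios  233  Uma       NaN
2    web  493  Cal     441.0
Then the mean of column 'n': 363.0

363.0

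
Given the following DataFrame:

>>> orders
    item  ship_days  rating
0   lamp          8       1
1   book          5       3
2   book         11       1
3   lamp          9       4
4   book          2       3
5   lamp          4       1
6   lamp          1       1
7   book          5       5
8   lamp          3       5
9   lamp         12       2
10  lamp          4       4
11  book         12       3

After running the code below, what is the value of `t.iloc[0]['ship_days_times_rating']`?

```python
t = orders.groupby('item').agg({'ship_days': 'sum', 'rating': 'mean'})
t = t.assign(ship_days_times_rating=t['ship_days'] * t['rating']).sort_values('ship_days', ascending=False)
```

group by item: sum(ship_days), mean(rating):
      ship_days    rating
item                     
book         35  3.000000
lamp         41  2.571429
add column ship_days_times_rating = t['ship_days'] * t['rating']:
      ship_days    rating  ship_days_times_rating
item                                             
book         35  3.000000              105.000000
lamp         41  2.571429              105.428571
sort by ship_days descending:
      ship_days    rating  ship_days_times_rating
item                                             
lamp         41  2.571429              105.428571
book         35  3.000000              105.000000
Then the value at position 0, column 'ship_days_times_rating': 105.428571429

105.428571429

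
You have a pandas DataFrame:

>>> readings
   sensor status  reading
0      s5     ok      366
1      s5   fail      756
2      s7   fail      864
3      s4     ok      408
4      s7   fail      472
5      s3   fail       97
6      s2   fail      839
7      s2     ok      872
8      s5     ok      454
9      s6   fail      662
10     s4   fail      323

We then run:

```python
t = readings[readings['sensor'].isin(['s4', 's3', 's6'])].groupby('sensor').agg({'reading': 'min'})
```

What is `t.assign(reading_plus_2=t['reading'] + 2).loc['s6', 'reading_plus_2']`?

664

filter rows where sensor in ['s4', 's3', 's6']:
   sensor status  reading
3      s4     ok      408
5      s3   fail       97
9      s6   fail      662
10     s4   fail      323
group by sensor, min of reading:
        reading
sensor         
s3           97
s4          323
s6          662
add column reading_plus_2 = t['reading'] + 2:
        reading  reading_plus_2
sensor                         
s3           97              99
s4          323             325
s6          662             664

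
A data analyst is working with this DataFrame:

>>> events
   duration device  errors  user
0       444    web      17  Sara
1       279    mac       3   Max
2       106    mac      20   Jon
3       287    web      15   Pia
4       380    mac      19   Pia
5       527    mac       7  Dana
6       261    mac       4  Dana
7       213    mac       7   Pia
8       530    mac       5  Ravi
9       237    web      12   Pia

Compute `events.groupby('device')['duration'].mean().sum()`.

650.666666667

group by device, mean of duration:
device
mac    328.000000
web    322.666667
Name: duration, dtype: float64
The sum of the resulting series is 650.666666667.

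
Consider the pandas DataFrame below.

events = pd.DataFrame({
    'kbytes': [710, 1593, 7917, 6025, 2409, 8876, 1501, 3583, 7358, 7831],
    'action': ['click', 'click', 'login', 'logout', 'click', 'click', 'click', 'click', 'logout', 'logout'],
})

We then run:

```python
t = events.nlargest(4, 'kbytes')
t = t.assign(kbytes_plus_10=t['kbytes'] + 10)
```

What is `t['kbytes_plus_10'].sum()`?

32022

take 4 rows with largest kbytes:
   kbytes  action
5    8876   click
2    7917   login
9    7831  logout
8    7358  logout
add column kbytes_plus_10 = t['kbytes'] + 10:
   kbytes  action  kbytes_plus_10
5    8876   click            8886
2    7917   login            7927
9    7831  logout            7841
8    7358  logout            7368
Finally, sum of column 'kbytes_plus_10' = 32022.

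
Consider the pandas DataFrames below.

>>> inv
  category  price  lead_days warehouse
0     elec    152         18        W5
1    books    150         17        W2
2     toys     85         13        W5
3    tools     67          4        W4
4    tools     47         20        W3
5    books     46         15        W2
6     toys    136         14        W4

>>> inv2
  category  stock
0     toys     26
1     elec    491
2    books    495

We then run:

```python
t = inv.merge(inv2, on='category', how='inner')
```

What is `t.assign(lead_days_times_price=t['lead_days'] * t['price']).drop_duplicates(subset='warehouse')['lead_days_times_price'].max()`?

2736

merge on 'category' (how='inner') → 5 rows:
  category  price  lead_days warehouse  stock
0     elec    152         18        W5    491
1    books    150         17        W2    495
2     toys     85         13        W5     26
3    books     46         15        W2    495
4     toys    136         14        W4     26
add column lead_days_times_price = t['lead_days'] * t['price']:
  category  price  lead_days warehouse  stock  lead_days_times_price
0     elec    152         18        W5    491                   2736
1    books    150         17        W2    495                   2550
2     toys     85         13        W5     26                   1105
3    books     46         15        W2    495                    690
4     toys    136         14        W4     26                   1904
drop duplicate warehouse (keep=first):
  category  price  lead_days warehouse  stock  lead_days_times_price
0     elec    152         18        W5    491                   2736
1    books    150         17        W2    495                   2550
4     toys    136         14        W4     26                   1904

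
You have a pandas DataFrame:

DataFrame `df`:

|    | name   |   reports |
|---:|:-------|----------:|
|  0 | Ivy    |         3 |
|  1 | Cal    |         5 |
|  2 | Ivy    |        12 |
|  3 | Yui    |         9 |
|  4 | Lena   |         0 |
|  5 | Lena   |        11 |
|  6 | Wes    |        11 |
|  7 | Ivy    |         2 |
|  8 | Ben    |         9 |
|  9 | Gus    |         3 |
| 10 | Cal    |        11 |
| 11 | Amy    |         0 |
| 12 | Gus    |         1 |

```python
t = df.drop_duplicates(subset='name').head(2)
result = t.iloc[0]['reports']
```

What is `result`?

drop duplicate name (keep=first):
    name  reports
0    Ivy        3
1    Cal        5
3    Yui        9
4   Lena        0
6    Wes       11
8    Ben        9
9    Gus        3
11   Amy        0
take first 2 rows:
  name  reports
0  Ivy        3
1  Cal        5
Hence 3.

3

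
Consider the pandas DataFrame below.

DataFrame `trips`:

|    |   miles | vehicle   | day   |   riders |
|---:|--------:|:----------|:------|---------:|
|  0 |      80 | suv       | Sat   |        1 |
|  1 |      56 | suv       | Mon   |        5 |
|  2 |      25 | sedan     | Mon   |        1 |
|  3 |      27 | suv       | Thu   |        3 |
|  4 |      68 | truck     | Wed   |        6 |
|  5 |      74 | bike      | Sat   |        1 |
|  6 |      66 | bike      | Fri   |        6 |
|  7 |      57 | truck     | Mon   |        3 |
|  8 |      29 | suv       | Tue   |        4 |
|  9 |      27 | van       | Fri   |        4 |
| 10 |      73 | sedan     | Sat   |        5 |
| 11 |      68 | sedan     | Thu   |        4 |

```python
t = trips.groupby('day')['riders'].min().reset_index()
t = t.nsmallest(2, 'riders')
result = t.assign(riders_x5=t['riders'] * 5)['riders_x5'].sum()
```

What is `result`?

10

group by day, min of riders:
day
Fri    4
Mon    1
Sat    1
Thu    3
Tue    4
Wed    6
Name: riders, dtype: int64
reset_index():
   day  riders
0  Fri       4
1  Mon       1
2  Sat       1
3  Thu       3
4  Tue       4
5  Wed       6
take 2 rows with smallest riders:
   day  riders
1  Mon       1
2  Sat       1
add column riders_x5 = t['riders'] * 5:
   day  riders  riders_x5
1  Mon       1          5
2  Sat       1          5
Then the sum of column 'riders_x5': 10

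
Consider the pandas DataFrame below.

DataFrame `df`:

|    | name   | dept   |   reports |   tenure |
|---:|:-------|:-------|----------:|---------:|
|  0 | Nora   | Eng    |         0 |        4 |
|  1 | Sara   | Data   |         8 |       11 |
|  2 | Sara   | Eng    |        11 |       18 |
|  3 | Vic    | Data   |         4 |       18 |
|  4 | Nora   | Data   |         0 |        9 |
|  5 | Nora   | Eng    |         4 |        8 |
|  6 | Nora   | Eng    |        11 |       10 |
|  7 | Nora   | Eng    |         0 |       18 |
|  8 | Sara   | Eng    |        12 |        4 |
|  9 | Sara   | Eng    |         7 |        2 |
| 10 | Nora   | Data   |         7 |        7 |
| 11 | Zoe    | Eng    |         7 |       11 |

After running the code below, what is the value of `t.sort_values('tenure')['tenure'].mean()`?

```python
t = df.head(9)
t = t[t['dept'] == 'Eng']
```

take first 9 rows:
   name  dept  reports  tenure
0  Nora   Eng        0       4
1  Sara  Data        8      11
2  Sara   Eng       11      18
3   Vic  Data        4      18
4  Nora  Data        0       9
5  Nora   Eng        4       8
6  Nora   Eng       11      10
7  Nora   Eng        0      18
8  Sara   Eng       12       4
filter rows where dept == 'Eng':
   name dept  reports  tenure
0  Nora  Eng        0       4
2  Sara  Eng       11      18
5  Nora  Eng        4       8
6  Nora  Eng       11      10
7  Nora  Eng        0      18
8  Sara  Eng       12       4
sort by tenure:
   name dept  reports  tenure
0  Nora  Eng        0       4
8  Sara  Eng       12       4
5  Nora  Eng        4       8
6  Nora  Eng       11      10
2  Sara  Eng       11      18
7  Nora  Eng        0      18
The mean of column 'tenure' is 10.3333333333.

10.3333333333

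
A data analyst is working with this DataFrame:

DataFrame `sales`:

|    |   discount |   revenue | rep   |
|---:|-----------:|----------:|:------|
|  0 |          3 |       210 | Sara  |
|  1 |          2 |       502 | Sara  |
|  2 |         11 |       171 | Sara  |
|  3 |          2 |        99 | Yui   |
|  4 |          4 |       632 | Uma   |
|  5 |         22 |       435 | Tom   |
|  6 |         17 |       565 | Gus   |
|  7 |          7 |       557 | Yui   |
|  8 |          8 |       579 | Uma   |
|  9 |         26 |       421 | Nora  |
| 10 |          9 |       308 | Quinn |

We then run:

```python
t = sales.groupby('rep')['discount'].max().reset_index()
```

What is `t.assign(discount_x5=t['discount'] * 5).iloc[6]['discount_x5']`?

35

group by rep, max of discount:
rep
Gus      17
Nora     26
Quinn     9
Sara     11
Tom      22
Uma       8
Yui       7
Name: discount, dtype: int64
reset_index():
     rep  discount
0    Gus        17
1   Nora        26
2  Quinn         9
3   Sara        11
4    Tom        22
5    Uma         8
6    Yui         7
add column discount_x5 = t['discount'] * 5:
     rep  discount  discount_x5
0    Gus        17           85
1   Nora        26          130
2  Quinn         9           45
3   Sara        11           55
4    Tom        22          110
5    Uma         8           40
6    Yui         7           35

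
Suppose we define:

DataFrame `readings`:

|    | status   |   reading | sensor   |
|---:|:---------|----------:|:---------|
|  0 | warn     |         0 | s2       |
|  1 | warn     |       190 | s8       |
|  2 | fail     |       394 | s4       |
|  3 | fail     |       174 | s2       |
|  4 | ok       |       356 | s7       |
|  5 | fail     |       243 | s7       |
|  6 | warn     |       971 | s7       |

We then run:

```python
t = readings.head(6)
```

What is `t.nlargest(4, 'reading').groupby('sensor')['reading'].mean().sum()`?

883.5

take first 6 rows:
  status  reading sensor
0   warn        0     s2
1   warn      190     s8
2   fail      394     s4
3   fail      174     s2
4     ok      356     s7
5   fail      243     s7
take 4 rows with largest reading:
  status  reading sensor
2   fail      394     s4
4     ok      356     s7
5   fail      243     s7
1   warn      190     s8
group by sensor, mean of reading:
sensor
s4    394.0
s7    299.5
s8    190.0
Name: reading, dtype: float64
sum of the resulting series → 883.5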